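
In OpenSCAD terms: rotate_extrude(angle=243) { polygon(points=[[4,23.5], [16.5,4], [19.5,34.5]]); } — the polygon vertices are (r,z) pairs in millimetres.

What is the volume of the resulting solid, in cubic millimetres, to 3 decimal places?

Profile (r,z), 3 vertices: (4,23.5) (16.5,4) (19.5,34.5)
edge 0: (4,23.5)→(16.5,4)  cross = 4·4 − 16.5·23.5 = -371.7500; (r_i+r_j)·cross = 20.5·-371.7500 = -7620.8750
edge 1: (16.5,4)→(19.5,34.5)  cross = 16.5·34.5 − 19.5·4 = 491.2500; (r_i+r_j)·cross = 36·491.2500 = 17685.0000
edge 2: (19.5,34.5)→(4,23.5)  cross = 19.5·23.5 − 4·34.5 = 320.2500; (r_i+r_j)·cross = 23.5·320.2500 = 7525.8750
Σcross = 439.7500 → A = |Σcross|/2 = 219.8750 mm²
Σ(r_i+r_j)·cross = 17590.0000 → first moment M = |Σ|/6 = 2931.6667
R_c = M/A = 2931.6667/219.8750 = 13.3333 mm
θ = 243° = 4.241150 rad
V = θ·R_c·A = 4.241150·13.3333·219.8750 = 12433.638 mm³

Volume = 12433.638 mm³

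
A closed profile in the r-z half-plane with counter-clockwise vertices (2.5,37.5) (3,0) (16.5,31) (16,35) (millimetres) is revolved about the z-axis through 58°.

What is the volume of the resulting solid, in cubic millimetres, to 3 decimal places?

Volume = 2248.087 mm³

Profile (r,z), 4 vertices: (2.5,37.5) (3,0) (16.5,31) (16,35)
edge 0: (2.5,37.5)→(3,0)  cross = 2.5·0 − 3·37.5 = -112.5000; (r_i+r_j)·cross = 5.5·-112.5000 = -618.7500
edge 1: (3,0)→(16.5,31)  cross = 3·31 − 16.5·0 = 93.0000; (r_i+r_j)·cross = 19.5·93.0000 = 1813.5000
edge 2: (16.5,31)→(16,35)  cross = 16.5·35 − 16·31 = 81.5000; (r_i+r_j)·cross = 32.5·81.5000 = 2648.7500
edge 3: (16,35)→(2.5,37.5)  cross = 16·37.5 − 2.5·35 = 512.5000; (r_i+r_j)·cross = 18.5·512.5000 = 9481.2500
Σcross = 574.5000 → A = |Σcross|/2 = 287.2500 mm²
Σ(r_i+r_j)·cross = 13324.7500 → first moment M = |Σ|/6 = 2220.7917
R_c = M/A = 2220.7917/287.2500 = 7.7312 mm
θ = 58° = 1.012291 rad
V = θ·R_c·A = 1.012291·7.7312·287.2500 = 2248.087 mm³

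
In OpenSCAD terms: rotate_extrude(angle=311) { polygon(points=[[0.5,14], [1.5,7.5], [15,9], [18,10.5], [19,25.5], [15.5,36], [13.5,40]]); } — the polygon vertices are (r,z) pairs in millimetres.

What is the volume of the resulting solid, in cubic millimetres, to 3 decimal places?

Volume = 21710.878 mm³

Profile (r,z), 7 vertices: (0.5,14) (1.5,7.5) (15,9) (18,10.5) (19,25.5) (15.5,36) (13.5,40)
edge 0: (0.5,14)→(1.5,7.5)  cross = 0.5·7.5 − 1.5·14 = -17.2500; (r_i+r_j)·cross = 2·-17.2500 = -34.5000
edge 1: (1.5,7.5)→(15,9)  cross = 1.5·9 − 15·7.5 = -99.0000; (r_i+r_j)·cross = 16.5·-99.0000 = -1633.5000
edge 2: (15,9)→(18,10.5)  cross = 15·10.5 − 18·9 = -4.5000; (r_i+r_j)·cross = 33·-4.5000 = -148.5000
edge 3: (18,10.5)→(19,25.5)  cross = 18·25.5 − 19·10.5 = 259.5000; (r_i+r_j)·cross = 37·259.5000 = 9601.5000
edge 4: (19,25.5)→(15.5,36)  cross = 19·36 − 15.5·25.5 = 288.7500; (r_i+r_j)·cross = 34.5·288.7500 = 9961.8750
edge 5: (15.5,36)→(13.5,40)  cross = 15.5·40 − 13.5·36 = 134.0000; (r_i+r_j)·cross = 29·134.0000 = 3886.0000
edge 6: (13.5,40)→(0.5,14)  cross = 13.5·14 − 0.5·40 = 169.0000; (r_i+r_j)·cross = 14·169.0000 = 2366.0000
Σcross = 730.5000 → A = |Σcross|/2 = 365.2500 mm²
Σ(r_i+r_j)·cross = 23998.8750 → first moment M = |Σ|/6 = 3999.8125
R_c = M/A = 3999.8125/365.2500 = 10.9509 mm
θ = 311° = 5.427974 rad
V = θ·R_c·A = 5.427974·10.9509·365.2500 = 21710.878 mm³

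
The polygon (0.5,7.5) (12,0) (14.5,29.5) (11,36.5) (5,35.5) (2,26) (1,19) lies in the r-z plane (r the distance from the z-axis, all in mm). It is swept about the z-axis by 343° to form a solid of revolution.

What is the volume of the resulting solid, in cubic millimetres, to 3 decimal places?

Profile (r,z), 7 vertices: (0.5,7.5) (12,0) (14.5,29.5) (11,36.5) (5,35.5) (2,26) (1,19)
edge 0: (0.5,7.5)→(12,0)  cross = 0.5·0 − 12·7.5 = -90.0000; (r_i+r_j)·cross = 12.5·-90.0000 = -1125.0000
edge 1: (12,0)→(14.5,29.5)  cross = 12·29.5 − 14.5·0 = 354.0000; (r_i+r_j)·cross = 26.5·354.0000 = 9381.0000
edge 2: (14.5,29.5)→(11,36.5)  cross = 14.5·36.5 − 11·29.5 = 204.7500; (r_i+r_j)·cross = 25.5·204.7500 = 5221.1250
edge 3: (11,36.5)→(5,35.5)  cross = 11·35.5 − 5·36.5 = 208.0000; (r_i+r_j)·cross = 16·208.0000 = 3328.0000
edge 4: (5,35.5)→(2,26)  cross = 5·26 − 2·35.5 = 59.0000; (r_i+r_j)·cross = 7·59.0000 = 413.0000
edge 5: (2,26)→(1,19)  cross = 2·19 − 1·26 = 12.0000; (r_i+r_j)·cross = 3·12.0000 = 36.0000
edge 6: (1,19)→(0.5,7.5)  cross = 1·7.5 − 0.5·19 = -2.0000; (r_i+r_j)·cross = 1.5·-2.0000 = -3.0000
Σcross = 745.7500 → A = |Σcross|/2 = 372.8750 mm²
Σ(r_i+r_j)·cross = 17251.1250 → first moment M = |Σ|/6 = 2875.1875
R_c = M/A = 2875.1875/372.8750 = 7.7109 mm
θ = 343° = 5.986479 rad
V = θ·R_c·A = 5.986479·7.7109·372.8750 = 17212.251 mm³

Volume = 17212.251 mm³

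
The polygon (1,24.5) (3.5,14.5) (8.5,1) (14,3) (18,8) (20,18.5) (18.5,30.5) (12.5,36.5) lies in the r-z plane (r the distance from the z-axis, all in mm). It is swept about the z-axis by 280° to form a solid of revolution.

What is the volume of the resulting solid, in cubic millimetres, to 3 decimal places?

Profile (r,z), 8 vertices: (1,24.5) (3.5,14.5) (8.5,1) (14,3) (18,8) (20,18.5) (18.5,30.5) (12.5,36.5)
edge 0: (1,24.5)→(3.5,14.5)  cross = 1·14.5 − 3.5·24.5 = -71.2500; (r_i+r_j)·cross = 4.5·-71.2500 = -320.6250
edge 1: (3.5,14.5)→(8.5,1)  cross = 3.5·1 − 8.5·14.5 = -119.7500; (r_i+r_j)·cross = 12·-119.7500 = -1437.0000
edge 2: (8.5,1)→(14,3)  cross = 8.5·3 − 14·1 = 11.5000; (r_i+r_j)·cross = 22.5·11.5000 = 258.7500
edge 3: (14,3)→(18,8)  cross = 14·8 − 18·3 = 58.0000; (r_i+r_j)·cross = 32·58.0000 = 1856.0000
edge 4: (18,8)→(20,18.5)  cross = 18·18.5 − 20·8 = 173.0000; (r_i+r_j)·cross = 38·173.0000 = 6574.0000
edge 5: (20,18.5)→(18.5,30.5)  cross = 20·30.5 − 18.5·18.5 = 267.7500; (r_i+r_j)·cross = 38.5·267.7500 = 10308.3750
edge 6: (18.5,30.5)→(12.5,36.5)  cross = 18.5·36.5 − 12.5·30.5 = 294.0000; (r_i+r_j)·cross = 31·294.0000 = 9114.0000
edge 7: (12.5,36.5)→(1,24.5)  cross = 12.5·24.5 − 1·36.5 = 269.7500; (r_i+r_j)·cross = 13.5·269.7500 = 3641.6250
Σcross = 883.0000 → A = |Σcross|/2 = 441.5000 mm²
Σ(r_i+r_j)·cross = 29995.1250 → first moment M = |Σ|/6 = 4999.1875
R_c = M/A = 4999.1875/441.5000 = 11.3232 mm
θ = 280° = 4.886922 rad
V = θ·R_c·A = 4.886922·11.3232·441.5000 = 24430.639 mm³

Volume = 24430.639 mm³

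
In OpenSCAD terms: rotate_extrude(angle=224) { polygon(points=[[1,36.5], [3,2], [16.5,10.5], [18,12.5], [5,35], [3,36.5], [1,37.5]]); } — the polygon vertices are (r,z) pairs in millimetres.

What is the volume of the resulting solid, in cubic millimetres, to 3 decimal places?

Profile (r,z), 7 vertices: (1,36.5) (3,2) (16.5,10.5) (18,12.5) (5,35) (3,36.5) (1,37.5)
edge 0: (1,36.5)→(3,2)  cross = 1·2 − 3·36.5 = -107.5000; (r_i+r_j)·cross = 4·-107.5000 = -430.0000
edge 1: (3,2)→(16.5,10.5)  cross = 3·10.5 − 16.5·2 = -1.5000; (r_i+r_j)·cross = 19.5·-1.5000 = -29.2500
edge 2: (16.5,10.5)→(18,12.5)  cross = 16.5·12.5 − 18·10.5 = 17.2500; (r_i+r_j)·cross = 34.5·17.2500 = 595.1250
edge 3: (18,12.5)→(5,35)  cross = 18·35 − 5·12.5 = 567.5000; (r_i+r_j)·cross = 23·567.5000 = 13052.5000
edge 4: (5,35)→(3,36.5)  cross = 5·36.5 − 3·35 = 77.5000; (r_i+r_j)·cross = 8·77.5000 = 620.0000
edge 5: (3,36.5)→(1,37.5)  cross = 3·37.5 − 1·36.5 = 76.0000; (r_i+r_j)·cross = 4·76.0000 = 304.0000
edge 6: (1,37.5)→(1,36.5)  cross = 1·36.5 − 1·37.5 = -1.0000; (r_i+r_j)·cross = 2·-1.0000 = -2.0000
Σcross = 628.2500 → A = |Σcross|/2 = 314.1250 mm²
Σ(r_i+r_j)·cross = 14110.3750 → first moment M = |Σ|/6 = 2351.7292
R_c = M/A = 2351.7292/314.1250 = 7.4866 mm
θ = 224° = 3.909538 rad
V = θ·R_c·A = 3.909538·7.4866·314.1250 = 9194.173 mm³

Volume = 9194.173 mm³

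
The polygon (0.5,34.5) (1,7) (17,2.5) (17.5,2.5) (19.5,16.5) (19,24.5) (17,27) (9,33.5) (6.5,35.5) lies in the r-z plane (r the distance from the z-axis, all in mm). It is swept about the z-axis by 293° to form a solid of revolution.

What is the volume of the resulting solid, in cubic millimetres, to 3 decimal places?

Volume = 23866.706 mm³

Profile (r,z), 9 vertices: (0.5,34.5) (1,7) (17,2.5) (17.5,2.5) (19.5,16.5) (19,24.5) (17,27) (9,33.5) (6.5,35.5)
edge 0: (0.5,34.5)→(1,7)  cross = 0.5·7 − 1·34.5 = -31.0000; (r_i+r_j)·cross = 1.5·-31.0000 = -46.5000
edge 1: (1,7)→(17,2.5)  cross = 1·2.5 − 17·7 = -116.5000; (r_i+r_j)·cross = 18·-116.5000 = -2097.0000
edge 2: (17,2.5)→(17.5,2.5)  cross = 17·2.5 − 17.5·2.5 = -1.2500; (r_i+r_j)·cross = 34.5·-1.2500 = -43.1250
edge 3: (17.5,2.5)→(19.5,16.5)  cross = 17.5·16.5 − 19.5·2.5 = 240.0000; (r_i+r_j)·cross = 37·240.0000 = 8880.0000
edge 4: (19.5,16.5)→(19,24.5)  cross = 19.5·24.5 − 19·16.5 = 164.2500; (r_i+r_j)·cross = 38.5·164.2500 = 6323.6250
edge 5: (19,24.5)→(17,27)  cross = 19·27 − 17·24.5 = 96.5000; (r_i+r_j)·cross = 36·96.5000 = 3474.0000
edge 6: (17,27)→(9,33.5)  cross = 17·33.5 − 9·27 = 326.5000; (r_i+r_j)·cross = 26·326.5000 = 8489.0000
edge 7: (9,33.5)→(6.5,35.5)  cross = 9·35.5 − 6.5·33.5 = 101.7500; (r_i+r_j)·cross = 15.5·101.7500 = 1577.1250
edge 8: (6.5,35.5)→(0.5,34.5)  cross = 6.5·34.5 − 0.5·35.5 = 206.5000; (r_i+r_j)·cross = 7·206.5000 = 1445.5000
Σcross = 986.7500 → A = |Σcross|/2 = 493.3750 mm²
Σ(r_i+r_j)·cross = 28002.6250 → first moment M = |Σ|/6 = 4667.1042
R_c = M/A = 4667.1042/493.3750 = 9.4595 mm
θ = 293° = 5.113815 rad
V = θ·R_c·A = 5.113815·9.4595·493.3750 = 23866.706 mm³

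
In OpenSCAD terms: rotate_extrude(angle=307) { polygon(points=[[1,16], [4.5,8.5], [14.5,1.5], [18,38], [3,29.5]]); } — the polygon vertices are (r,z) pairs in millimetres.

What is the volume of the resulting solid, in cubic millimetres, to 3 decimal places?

Volume = 20805.962 mm³

Profile (r,z), 5 vertices: (1,16) (4.5,8.5) (14.5,1.5) (18,38) (3,29.5)
edge 0: (1,16)→(4.5,8.5)  cross = 1·8.5 − 4.5·16 = -63.5000; (r_i+r_j)·cross = 5.5·-63.5000 = -349.2500
edge 1: (4.5,8.5)→(14.5,1.5)  cross = 4.5·1.5 − 14.5·8.5 = -116.5000; (r_i+r_j)·cross = 19·-116.5000 = -2213.5000
edge 2: (14.5,1.5)→(18,38)  cross = 14.5·38 − 18·1.5 = 524.0000; (r_i+r_j)·cross = 32.5·524.0000 = 17030.0000
edge 3: (18,38)→(3,29.5)  cross = 18·29.5 − 3·38 = 417.0000; (r_i+r_j)·cross = 21·417.0000 = 8757.0000
edge 4: (3,29.5)→(1,16)  cross = 3·16 − 1·29.5 = 18.5000; (r_i+r_j)·cross = 4·18.5000 = 74.0000
Σcross = 779.5000 → A = |Σcross|/2 = 389.7500 mm²
Σ(r_i+r_j)·cross = 23298.2500 → first moment M = |Σ|/6 = 3883.0417
R_c = M/A = 3883.0417/389.7500 = 9.9629 mm
θ = 307° = 5.358161 rad
V = θ·R_c·A = 5.358161·9.9629·389.7500 = 20805.962 mm³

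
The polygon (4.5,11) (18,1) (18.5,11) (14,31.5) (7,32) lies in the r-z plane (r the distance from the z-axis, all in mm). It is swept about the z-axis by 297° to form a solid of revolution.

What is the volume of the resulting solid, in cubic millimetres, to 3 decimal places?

Volume = 17399.171 mm³

Profile (r,z), 5 vertices: (4.5,11) (18,1) (18.5,11) (14,31.5) (7,32)
edge 0: (4.5,11)→(18,1)  cross = 4.5·1 − 18·11 = -193.5000; (r_i+r_j)·cross = 22.5·-193.5000 = -4353.7500
edge 1: (18,1)→(18.5,11)  cross = 18·11 − 18.5·1 = 179.5000; (r_i+r_j)·cross = 36.5·179.5000 = 6551.7500
edge 2: (18.5,11)→(14,31.5)  cross = 18.5·31.5 − 14·11 = 428.7500; (r_i+r_j)·cross = 32.5·428.7500 = 13934.3750
edge 3: (14,31.5)→(7,32)  cross = 14·32 − 7·31.5 = 227.5000; (r_i+r_j)·cross = 21·227.5000 = 4777.5000
edge 4: (7,32)→(4.5,11)  cross = 7·11 − 4.5·32 = -67.0000; (r_i+r_j)·cross = 11.5·-67.0000 = -770.5000
Σcross = 575.2500 → A = |Σcross|/2 = 287.6250 mm²
Σ(r_i+r_j)·cross = 20139.3750 → first moment M = |Σ|/6 = 3356.5625
R_c = M/A = 3356.5625/287.6250 = 11.6699 mm
θ = 297° = 5.183628 rad
V = θ·R_c·A = 5.183628·11.6699·287.6250 = 17399.171 mm³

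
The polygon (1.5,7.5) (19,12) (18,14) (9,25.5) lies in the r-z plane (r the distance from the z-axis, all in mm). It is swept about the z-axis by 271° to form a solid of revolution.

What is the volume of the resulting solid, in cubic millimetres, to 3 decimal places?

Volume = 6776.189 mm³

Profile (r,z), 4 vertices: (1.5,7.5) (19,12) (18,14) (9,25.5)
edge 0: (1.5,7.5)→(19,12)  cross = 1.5·12 − 19·7.5 = -124.5000; (r_i+r_j)·cross = 20.5·-124.5000 = -2552.2500
edge 1: (19,12)→(18,14)  cross = 19·14 − 18·12 = 50.0000; (r_i+r_j)·cross = 37·50.0000 = 1850.0000
edge 2: (18,14)→(9,25.5)  cross = 18·25.5 − 9·14 = 333.0000; (r_i+r_j)·cross = 27·333.0000 = 8991.0000
edge 3: (9,25.5)→(1.5,7.5)  cross = 9·7.5 − 1.5·25.5 = 29.2500; (r_i+r_j)·cross = 10.5·29.2500 = 307.1250
Σcross = 287.7500 → A = |Σcross|/2 = 143.8750 mm²
Σ(r_i+r_j)·cross = 8595.8750 → first moment M = |Σ|/6 = 1432.6458
R_c = M/A = 1432.6458/143.8750 = 9.9576 mm
θ = 271° = 4.729842 rad
V = θ·R_c·A = 4.729842·9.9576·143.8750 = 6776.189 mm³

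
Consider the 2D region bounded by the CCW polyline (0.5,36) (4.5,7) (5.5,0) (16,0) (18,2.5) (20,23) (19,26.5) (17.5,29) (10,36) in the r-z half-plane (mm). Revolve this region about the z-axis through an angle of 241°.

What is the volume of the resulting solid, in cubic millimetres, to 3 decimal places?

Profile (r,z), 9 vertices: (0.5,36) (4.5,7) (5.5,0) (16,0) (18,2.5) (20,23) (19,26.5) (17.5,29) (10,36)
edge 0: (0.5,36)→(4.5,7)  cross = 0.5·7 − 4.5·36 = -158.5000; (r_i+r_j)·cross = 5·-158.5000 = -792.5000
edge 1: (4.5,7)→(5.5,0)  cross = 4.5·0 − 5.5·7 = -38.5000; (r_i+r_j)·cross = 10·-38.5000 = -385.0000
edge 2: (5.5,0)→(16,0)  cross = 5.5·0 − 16·0 = 0.0000; (r_i+r_j)·cross = 21.5·0.0000 = 0.0000
edge 3: (16,0)→(18,2.5)  cross = 16·2.5 − 18·0 = 40.0000; (r_i+r_j)·cross = 34·40.0000 = 1360.0000
edge 4: (18,2.5)→(20,23)  cross = 18·23 − 20·2.5 = 364.0000; (r_i+r_j)·cross = 38·364.0000 = 13832.0000
edge 5: (20,23)→(19,26.5)  cross = 20·26.5 − 19·23 = 93.0000; (r_i+r_j)·cross = 39·93.0000 = 3627.0000
edge 6: (19,26.5)→(17.5,29)  cross = 19·29 − 17.5·26.5 = 87.2500; (r_i+r_j)·cross = 36.5·87.2500 = 3184.6250
edge 7: (17.5,29)→(10,36)  cross = 17.5·36 − 10·29 = 340.0000; (r_i+r_j)·cross = 27.5·340.0000 = 9350.0000
edge 8: (10,36)→(0.5,36)  cross = 10·36 − 0.5·36 = 342.0000; (r_i+r_j)·cross = 10.5·342.0000 = 3591.0000
Σcross = 1069.2500 → A = |Σcross|/2 = 534.6250 mm²
Σ(r_i+r_j)·cross = 33767.1250 → first moment M = |Σ|/6 = 5627.8542
R_c = M/A = 5627.8542/534.6250 = 10.5267 mm
θ = 241° = 4.206243 rad
V = θ·R_c·A = 4.206243·10.5267·534.6250 = 23672.125 mm³

Volume = 23672.125 mm³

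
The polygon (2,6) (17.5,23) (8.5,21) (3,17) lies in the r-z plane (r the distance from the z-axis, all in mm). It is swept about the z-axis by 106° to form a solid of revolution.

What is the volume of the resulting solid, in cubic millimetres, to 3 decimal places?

Profile (r,z), 4 vertices: (2,6) (17.5,23) (8.5,21) (3,17)
edge 0: (2,6)→(17.5,23)  cross = 2·23 − 17.5·6 = -59.0000; (r_i+r_j)·cross = 19.5·-59.0000 = -1150.5000
edge 1: (17.5,23)→(8.5,21)  cross = 17.5·21 − 8.5·23 = 172.0000; (r_i+r_j)·cross = 26·172.0000 = 4472.0000
edge 2: (8.5,21)→(3,17)  cross = 8.5·17 − 3·21 = 81.5000; (r_i+r_j)·cross = 11.5·81.5000 = 937.2500
edge 3: (3,17)→(2,6)  cross = 3·6 − 2·17 = -16.0000; (r_i+r_j)·cross = 5·-16.0000 = -80.0000
Σcross = 178.5000 → A = |Σcross|/2 = 89.2500 mm²
Σ(r_i+r_j)·cross = 4178.7500 → first moment M = |Σ|/6 = 696.4583
R_c = M/A = 696.4583/89.2500 = 7.8035 mm
θ = 106° = 1.850049 rad
V = θ·R_c·A = 1.850049·7.8035·89.2500 = 1288.482 mm³

Volume = 1288.482 mm³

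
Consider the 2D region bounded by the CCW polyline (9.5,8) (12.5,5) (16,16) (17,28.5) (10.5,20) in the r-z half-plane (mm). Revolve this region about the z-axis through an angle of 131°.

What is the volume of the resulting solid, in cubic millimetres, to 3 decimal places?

Profile (r,z), 5 vertices: (9.5,8) (12.5,5) (16,16) (17,28.5) (10.5,20)
edge 0: (9.5,8)→(12.5,5)  cross = 9.5·5 − 12.5·8 = -52.5000; (r_i+r_j)·cross = 22·-52.5000 = -1155.0000
edge 1: (12.5,5)→(16,16)  cross = 12.5·16 − 16·5 = 120.0000; (r_i+r_j)·cross = 28.5·120.0000 = 3420.0000
edge 2: (16,16)→(17,28.5)  cross = 16·28.5 − 17·16 = 184.0000; (r_i+r_j)·cross = 33·184.0000 = 6072.0000
edge 3: (17,28.5)→(10.5,20)  cross = 17·20 − 10.5·28.5 = 40.7500; (r_i+r_j)·cross = 27.5·40.7500 = 1120.6250
edge 4: (10.5,20)→(9.5,8)  cross = 10.5·8 − 9.5·20 = -106.0000; (r_i+r_j)·cross = 20·-106.0000 = -2120.0000
Σcross = 186.2500 → A = |Σcross|/2 = 93.1250 mm²
Σ(r_i+r_j)·cross = 7337.6250 → first moment M = |Σ|/6 = 1222.9375
R_c = M/A = 1222.9375/93.1250 = 13.1322 mm
θ = 131° = 2.286381 rad
V = θ·R_c·A = 2.286381·13.1322·93.1250 = 2796.101 mm³

Volume = 2796.101 mm³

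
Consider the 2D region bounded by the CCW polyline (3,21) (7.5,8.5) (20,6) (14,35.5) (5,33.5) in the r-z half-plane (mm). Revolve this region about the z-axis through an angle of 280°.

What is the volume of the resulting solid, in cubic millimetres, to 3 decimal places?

Volume = 17947.221 mm³

Profile (r,z), 5 vertices: (3,21) (7.5,8.5) (20,6) (14,35.5) (5,33.5)
edge 0: (3,21)→(7.5,8.5)  cross = 3·8.5 − 7.5·21 = -132.0000; (r_i+r_j)·cross = 10.5·-132.0000 = -1386.0000
edge 1: (7.5,8.5)→(20,6)  cross = 7.5·6 − 20·8.5 = -125.0000; (r_i+r_j)·cross = 27.5·-125.0000 = -3437.5000
edge 2: (20,6)→(14,35.5)  cross = 20·35.5 − 14·6 = 626.0000; (r_i+r_j)·cross = 34·626.0000 = 21284.0000
edge 3: (14,35.5)→(5,33.5)  cross = 14·33.5 − 5·35.5 = 291.5000; (r_i+r_j)·cross = 19·291.5000 = 5538.5000
edge 4: (5,33.5)→(3,21)  cross = 5·21 − 3·33.5 = 4.5000; (r_i+r_j)·cross = 8·4.5000 = 36.0000
Σcross = 665.0000 → A = |Σcross|/2 = 332.5000 mm²
Σ(r_i+r_j)·cross = 22035.0000 → first moment M = |Σ|/6 = 3672.5000
R_c = M/A = 3672.5000/332.5000 = 11.0451 mm
θ = 280° = 4.886922 rad
V = θ·R_c·A = 4.886922·11.0451·332.5000 = 17947.221 mm³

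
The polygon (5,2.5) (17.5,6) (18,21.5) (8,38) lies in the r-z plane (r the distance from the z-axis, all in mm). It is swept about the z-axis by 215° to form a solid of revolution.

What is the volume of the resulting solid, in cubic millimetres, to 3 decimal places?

Profile (r,z), 4 vertices: (5,2.5) (17.5,6) (18,21.5) (8,38)
edge 0: (5,2.5)→(17.5,6)  cross = 5·6 − 17.5·2.5 = -13.7500; (r_i+r_j)·cross = 22.5·-13.7500 = -309.3750
edge 1: (17.5,6)→(18,21.5)  cross = 17.5·21.5 − 18·6 = 268.2500; (r_i+r_j)·cross = 35.5·268.2500 = 9522.8750
edge 2: (18,21.5)→(8,38)  cross = 18·38 − 8·21.5 = 512.0000; (r_i+r_j)·cross = 26·512.0000 = 13312.0000
edge 3: (8,38)→(5,2.5)  cross = 8·2.5 − 5·38 = -170.0000; (r_i+r_j)·cross = 13·-170.0000 = -2210.0000
Σcross = 596.5000 → A = |Σcross|/2 = 298.2500 mm²
Σ(r_i+r_j)·cross = 20315.5000 → first moment M = |Σ|/6 = 3385.9167
R_c = M/A = 3385.9167/298.2500 = 11.3526 mm
θ = 215° = 3.752458 rad
V = θ·R_c·A = 3.752458·11.3526·298.2500 = 12705.510 mm³

Volume = 12705.510 mm³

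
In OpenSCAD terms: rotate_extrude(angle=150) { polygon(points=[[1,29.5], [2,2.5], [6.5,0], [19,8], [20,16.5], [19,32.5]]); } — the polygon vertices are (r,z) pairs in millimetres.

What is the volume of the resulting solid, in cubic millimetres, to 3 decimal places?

Profile (r,z), 6 vertices: (1,29.5) (2,2.5) (6.5,0) (19,8) (20,16.5) (19,32.5)
edge 0: (1,29.5)→(2,2.5)  cross = 1·2.5 − 2·29.5 = -56.5000; (r_i+r_j)·cross = 3·-56.5000 = -169.5000
edge 1: (2,2.5)→(6.5,0)  cross = 2·0 − 6.5·2.5 = -16.2500; (r_i+r_j)·cross = 8.5·-16.2500 = -138.1250
edge 2: (6.5,0)→(19,8)  cross = 6.5·8 − 19·0 = 52.0000; (r_i+r_j)·cross = 25.5·52.0000 = 1326.0000
edge 3: (19,8)→(20,16.5)  cross = 19·16.5 − 20·8 = 153.5000; (r_i+r_j)·cross = 39·153.5000 = 5986.5000
edge 4: (20,16.5)→(19,32.5)  cross = 20·32.5 − 19·16.5 = 336.5000; (r_i+r_j)·cross = 39·336.5000 = 13123.5000
edge 5: (19,32.5)→(1,29.5)  cross = 19·29.5 − 1·32.5 = 528.0000; (r_i+r_j)·cross = 20·528.0000 = 10560.0000
Σcross = 997.2500 → A = |Σcross|/2 = 498.6250 mm²
Σ(r_i+r_j)·cross = 30688.3750 → first moment M = |Σ|/6 = 5114.7292
R_c = M/A = 5114.7292/498.6250 = 10.2577 mm
θ = 150° = 2.617994 rad
V = θ·R_c·A = 2.617994·10.2577·498.6250 = 13390.330 mm³

Volume = 13390.330 mm³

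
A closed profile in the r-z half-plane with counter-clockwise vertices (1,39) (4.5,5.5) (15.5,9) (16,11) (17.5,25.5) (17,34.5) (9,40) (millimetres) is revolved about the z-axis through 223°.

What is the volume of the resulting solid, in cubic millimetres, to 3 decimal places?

Profile (r,z), 7 vertices: (1,39) (4.5,5.5) (15.5,9) (16,11) (17.5,25.5) (17,34.5) (9,40)
edge 0: (1,39)→(4.5,5.5)  cross = 1·5.5 − 4.5·39 = -170.0000; (r_i+r_j)·cross = 5.5·-170.0000 = -935.0000
edge 1: (4.5,5.5)→(15.5,9)  cross = 4.5·9 − 15.5·5.5 = -44.7500; (r_i+r_j)·cross = 20·-44.7500 = -895.0000
edge 2: (15.5,9)→(16,11)  cross = 15.5·11 − 16·9 = 26.5000; (r_i+r_j)·cross = 31.5·26.5000 = 834.7500
edge 3: (16,11)→(17.5,25.5)  cross = 16·25.5 − 17.5·11 = 215.5000; (r_i+r_j)·cross = 33.5·215.5000 = 7219.2500
edge 4: (17.5,25.5)→(17,34.5)  cross = 17.5·34.5 − 17·25.5 = 170.2500; (r_i+r_j)·cross = 34.5·170.2500 = 5873.6250
edge 5: (17,34.5)→(9,40)  cross = 17·40 − 9·34.5 = 369.5000; (r_i+r_j)·cross = 26·369.5000 = 9607.0000
edge 6: (9,40)→(1,39)  cross = 9·39 − 1·40 = 311.0000; (r_i+r_j)·cross = 10·311.0000 = 3110.0000
Σcross = 878.0000 → A = |Σcross|/2 = 439.0000 mm²
Σ(r_i+r_j)·cross = 24814.6250 → first moment M = |Σ|/6 = 4135.7708
R_c = M/A = 4135.7708/439.0000 = 9.4209 mm
θ = 223° = 3.892084 rad
V = θ·R_c·A = 3.892084·9.4209·439.0000 = 16096.768 mm³

Volume = 16096.768 mm³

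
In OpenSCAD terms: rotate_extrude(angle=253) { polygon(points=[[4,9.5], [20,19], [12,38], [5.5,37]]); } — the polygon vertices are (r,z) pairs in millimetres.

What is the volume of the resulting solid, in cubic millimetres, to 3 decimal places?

Profile (r,z), 4 vertices: (4,9.5) (20,19) (12,38) (5.5,37)
edge 0: (4,9.5)→(20,19)  cross = 4·19 − 20·9.5 = -114.0000; (r_i+r_j)·cross = 24·-114.0000 = -2736.0000
edge 1: (20,19)→(12,38)  cross = 20·38 − 12·19 = 532.0000; (r_i+r_j)·cross = 32·532.0000 = 17024.0000
edge 2: (12,38)→(5.5,37)  cross = 12·37 − 5.5·38 = 235.0000; (r_i+r_j)·cross = 17.5·235.0000 = 4112.5000
edge 3: (5.5,37)→(4,9.5)  cross = 5.5·9.5 − 4·37 = -95.7500; (r_i+r_j)·cross = 9.5·-95.7500 = -909.6250
Σcross = 557.2500 → A = |Σcross|/2 = 278.6250 mm²
Σ(r_i+r_j)·cross = 17490.8750 → first moment M = |Σ|/6 = 2915.1458
R_c = M/A = 2915.1458/278.6250 = 10.4626 mm
θ = 253° = 4.415683 rad
V = θ·R_c·A = 4.415683·10.4626·278.6250 = 12872.360 mm³

Volume = 12872.360 mm³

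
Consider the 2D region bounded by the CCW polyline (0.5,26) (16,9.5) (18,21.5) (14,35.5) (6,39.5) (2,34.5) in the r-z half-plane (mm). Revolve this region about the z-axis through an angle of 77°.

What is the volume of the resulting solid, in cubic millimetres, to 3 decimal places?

Volume = 3992.121 mm³

Profile (r,z), 6 vertices: (0.5,26) (16,9.5) (18,21.5) (14,35.5) (6,39.5) (2,34.5)
edge 0: (0.5,26)→(16,9.5)  cross = 0.5·9.5 − 16·26 = -411.2500; (r_i+r_j)·cross = 16.5·-411.2500 = -6785.6250
edge 1: (16,9.5)→(18,21.5)  cross = 16·21.5 − 18·9.5 = 173.0000; (r_i+r_j)·cross = 34·173.0000 = 5882.0000
edge 2: (18,21.5)→(14,35.5)  cross = 18·35.5 − 14·21.5 = 338.0000; (r_i+r_j)·cross = 32·338.0000 = 10816.0000
edge 3: (14,35.5)→(6,39.5)  cross = 14·39.5 − 6·35.5 = 340.0000; (r_i+r_j)·cross = 20·340.0000 = 6800.0000
edge 4: (6,39.5)→(2,34.5)  cross = 6·34.5 − 2·39.5 = 128.0000; (r_i+r_j)·cross = 8·128.0000 = 1024.0000
edge 5: (2,34.5)→(0.5,26)  cross = 2·26 − 0.5·34.5 = 34.7500; (r_i+r_j)·cross = 2.5·34.7500 = 86.8750
Σcross = 602.5000 → A = |Σcross|/2 = 301.2500 mm²
Σ(r_i+r_j)·cross = 17823.2500 → first moment M = |Σ|/6 = 2970.5417
R_c = M/A = 2970.5417/301.2500 = 9.8607 mm
θ = 77° = 1.343904 rad
V = θ·R_c·A = 1.343904·9.8607·301.2500 = 3992.121 mm³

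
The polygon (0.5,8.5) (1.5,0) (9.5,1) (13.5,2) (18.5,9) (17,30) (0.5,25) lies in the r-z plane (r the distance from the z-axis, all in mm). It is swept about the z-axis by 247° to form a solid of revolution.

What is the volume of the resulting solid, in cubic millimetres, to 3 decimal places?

Volume = 17430.123 mm³

Profile (r,z), 7 vertices: (0.5,8.5) (1.5,0) (9.5,1) (13.5,2) (18.5,9) (17,30) (0.5,25)
edge 0: (0.5,8.5)→(1.5,0)  cross = 0.5·0 − 1.5·8.5 = -12.7500; (r_i+r_j)·cross = 2·-12.7500 = -25.5000
edge 1: (1.5,0)→(9.5,1)  cross = 1.5·1 − 9.5·0 = 1.5000; (r_i+r_j)·cross = 11·1.5000 = 16.5000
edge 2: (9.5,1)→(13.5,2)  cross = 9.5·2 − 13.5·1 = 5.5000; (r_i+r_j)·cross = 23·5.5000 = 126.5000
edge 3: (13.5,2)→(18.5,9)  cross = 13.5·9 − 18.5·2 = 84.5000; (r_i+r_j)·cross = 32·84.5000 = 2704.0000
edge 4: (18.5,9)→(17,30)  cross = 18.5·30 − 17·9 = 402.0000; (r_i+r_j)·cross = 35.5·402.0000 = 14271.0000
edge 5: (17,30)→(0.5,25)  cross = 17·25 − 0.5·30 = 410.0000; (r_i+r_j)·cross = 17.5·410.0000 = 7175.0000
edge 6: (0.5,25)→(0.5,8.5)  cross = 0.5·8.5 − 0.5·25 = -8.2500; (r_i+r_j)·cross = 1·-8.2500 = -8.2500
Σcross = 882.5000 → A = |Σcross|/2 = 441.2500 mm²
Σ(r_i+r_j)·cross = 24259.2500 → first moment M = |Σ|/6 = 4043.2083
R_c = M/A = 4043.2083/441.2500 = 9.1631 mm
θ = 247° = 4.310963 rad
V = θ·R_c·A = 4.310963·9.1631·441.2500 = 17430.123 mm³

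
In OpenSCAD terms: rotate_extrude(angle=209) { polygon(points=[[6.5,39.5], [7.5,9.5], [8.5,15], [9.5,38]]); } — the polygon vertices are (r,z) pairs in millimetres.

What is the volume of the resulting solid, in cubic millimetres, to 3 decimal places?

Profile (r,z), 4 vertices: (6.5,39.5) (7.5,9.5) (8.5,15) (9.5,38)
edge 0: (6.5,39.5)→(7.5,9.5)  cross = 6.5·9.5 − 7.5·39.5 = -234.5000; (r_i+r_j)·cross = 14·-234.5000 = -3283.0000
edge 1: (7.5,9.5)→(8.5,15)  cross = 7.5·15 − 8.5·9.5 = 31.7500; (r_i+r_j)·cross = 16·31.7500 = 508.0000
edge 2: (8.5,15)→(9.5,38)  cross = 8.5·38 − 9.5·15 = 180.5000; (r_i+r_j)·cross = 18·180.5000 = 3249.0000
edge 3: (9.5,38)→(6.5,39.5)  cross = 9.5·39.5 − 6.5·38 = 128.2500; (r_i+r_j)·cross = 16·128.2500 = 2052.0000
Σcross = 106.0000 → A = |Σcross|/2 = 53.0000 mm²
Σ(r_i+r_j)·cross = 2526.0000 → first moment M = |Σ|/6 = 421.0000
R_c = M/A = 421.0000/53.0000 = 7.9434 mm
θ = 209° = 3.647738 rad
V = θ·R_c·A = 3.647738·7.9434·53.0000 = 1535.698 mm³

Volume = 1535.698 mm³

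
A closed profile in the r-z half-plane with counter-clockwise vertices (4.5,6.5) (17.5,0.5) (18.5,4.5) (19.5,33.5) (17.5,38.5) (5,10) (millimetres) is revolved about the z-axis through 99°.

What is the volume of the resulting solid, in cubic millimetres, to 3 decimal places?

Profile (r,z), 6 vertices: (4.5,6.5) (17.5,0.5) (18.5,4.5) (19.5,33.5) (17.5,38.5) (5,10)
edge 0: (4.5,6.5)→(17.5,0.5)  cross = 4.5·0.5 − 17.5·6.5 = -111.5000; (r_i+r_j)·cross = 22·-111.5000 = -2453.0000
edge 1: (17.5,0.5)→(18.5,4.5)  cross = 17.5·4.5 − 18.5·0.5 = 69.5000; (r_i+r_j)·cross = 36·69.5000 = 2502.0000
edge 2: (18.5,4.5)→(19.5,33.5)  cross = 18.5·33.5 − 19.5·4.5 = 532.0000; (r_i+r_j)·cross = 38·532.0000 = 20216.0000
edge 3: (19.5,33.5)→(17.5,38.5)  cross = 19.5·38.5 − 17.5·33.5 = 164.5000; (r_i+r_j)·cross = 37·164.5000 = 6086.5000
edge 4: (17.5,38.5)→(5,10)  cross = 17.5·10 − 5·38.5 = -17.5000; (r_i+r_j)·cross = 22.5·-17.5000 = -393.7500
edge 5: (5,10)→(4.5,6.5)  cross = 5·6.5 − 4.5·10 = -12.5000; (r_i+r_j)·cross = 9.5·-12.5000 = -118.7500
Σcross = 624.5000 → A = |Σcross|/2 = 312.2500 mm²
Σ(r_i+r_j)·cross = 25839.0000 → first moment M = |Σ|/6 = 4306.5000
R_c = M/A = 4306.5000/312.2500 = 13.7918 mm
θ = 99° = 1.727876 rad
V = θ·R_c·A = 1.727876·13.7918·312.2500 = 7441.098 mm³

Volume = 7441.098 mm³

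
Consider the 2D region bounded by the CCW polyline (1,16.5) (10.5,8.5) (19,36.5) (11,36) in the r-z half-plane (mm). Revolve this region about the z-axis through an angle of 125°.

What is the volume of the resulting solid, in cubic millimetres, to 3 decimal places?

Profile (r,z), 4 vertices: (1,16.5) (10.5,8.5) (19,36.5) (11,36)
edge 0: (1,16.5)→(10.5,8.5)  cross = 1·8.5 − 10.5·16.5 = -164.7500; (r_i+r_j)·cross = 11.5·-164.7500 = -1894.6250
edge 1: (10.5,8.5)→(19,36.5)  cross = 10.5·36.5 − 19·8.5 = 221.7500; (r_i+r_j)·cross = 29.5·221.7500 = 6541.6250
edge 2: (19,36.5)→(11,36)  cross = 19·36 − 11·36.5 = 282.5000; (r_i+r_j)·cross = 30·282.5000 = 8475.0000
edge 3: (11,36)→(1,16.5)  cross = 11·16.5 − 1·36 = 145.5000; (r_i+r_j)·cross = 12·145.5000 = 1746.0000
Σcross = 485.0000 → A = |Σcross|/2 = 242.5000 mm²
Σ(r_i+r_j)·cross = 14868.0000 → first moment M = |Σ|/6 = 2478.0000
R_c = M/A = 2478.0000/242.5000 = 10.2186 mm
θ = 125° = 2.181662 rad
V = θ·R_c·A = 2.181662·10.2186·242.5000 = 5406.157 mm³

Volume = 5406.157 mm³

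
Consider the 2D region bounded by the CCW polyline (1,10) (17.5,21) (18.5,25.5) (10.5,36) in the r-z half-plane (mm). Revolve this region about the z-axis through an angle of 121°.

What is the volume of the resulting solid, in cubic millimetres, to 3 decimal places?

Volume = 4073.316 mm³

Profile (r,z), 4 vertices: (1,10) (17.5,21) (18.5,25.5) (10.5,36)
edge 0: (1,10)→(17.5,21)  cross = 1·21 − 17.5·10 = -154.0000; (r_i+r_j)·cross = 18.5·-154.0000 = -2849.0000
edge 1: (17.5,21)→(18.5,25.5)  cross = 17.5·25.5 − 18.5·21 = 57.7500; (r_i+r_j)·cross = 36·57.7500 = 2079.0000
edge 2: (18.5,25.5)→(10.5,36)  cross = 18.5·36 − 10.5·25.5 = 398.2500; (r_i+r_j)·cross = 29·398.2500 = 11549.2500
edge 3: (10.5,36)→(1,10)  cross = 10.5·10 − 1·36 = 69.0000; (r_i+r_j)·cross = 11.5·69.0000 = 793.5000
Σcross = 371.0000 → A = |Σcross|/2 = 185.5000 mm²
Σ(r_i+r_j)·cross = 11572.7500 → first moment M = |Σ|/6 = 1928.7917
R_c = M/A = 1928.7917/185.5000 = 10.3978 mm
θ = 121° = 2.111848 rad
V = θ·R_c·A = 2.111848·10.3978·185.5000 = 4073.316 mm³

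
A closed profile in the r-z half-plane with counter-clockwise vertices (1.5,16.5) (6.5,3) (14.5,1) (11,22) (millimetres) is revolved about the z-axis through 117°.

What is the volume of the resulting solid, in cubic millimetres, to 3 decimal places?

Volume = 2760.576 mm³

Profile (r,z), 4 vertices: (1.5,16.5) (6.5,3) (14.5,1) (11,22)
edge 0: (1.5,16.5)→(6.5,3)  cross = 1.5·3 − 6.5·16.5 = -102.7500; (r_i+r_j)·cross = 8·-102.7500 = -822.0000
edge 1: (6.5,3)→(14.5,1)  cross = 6.5·1 − 14.5·3 = -37.0000; (r_i+r_j)·cross = 21·-37.0000 = -777.0000
edge 2: (14.5,1)→(11,22)  cross = 14.5·22 − 11·1 = 308.0000; (r_i+r_j)·cross = 25.5·308.0000 = 7854.0000
edge 3: (11,22)→(1.5,16.5)  cross = 11·16.5 − 1.5·22 = 148.5000; (r_i+r_j)·cross = 12.5·148.5000 = 1856.2500
Σcross = 316.7500 → A = |Σcross|/2 = 158.3750 mm²
Σ(r_i+r_j)·cross = 8111.2500 → first moment M = |Σ|/6 = 1351.8750
R_c = M/A = 1351.8750/158.3750 = 8.5359 mm
θ = 117° = 2.042035 rad
V = θ·R_c·A = 2.042035·8.5359·158.3750 = 2760.576 mm³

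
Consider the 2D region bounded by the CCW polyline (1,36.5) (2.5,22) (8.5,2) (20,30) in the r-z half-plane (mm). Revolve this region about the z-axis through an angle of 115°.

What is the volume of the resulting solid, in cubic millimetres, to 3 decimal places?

Profile (r,z), 4 vertices: (1,36.5) (2.5,22) (8.5,2) (20,30)
edge 0: (1,36.5)→(2.5,22)  cross = 1·22 − 2.5·36.5 = -69.2500; (r_i+r_j)·cross = 3.5·-69.2500 = -242.3750
edge 1: (2.5,22)→(8.5,2)  cross = 2.5·2 − 8.5·22 = -182.0000; (r_i+r_j)·cross = 11·-182.0000 = -2002.0000
edge 2: (8.5,2)→(20,30)  cross = 8.5·30 − 20·2 = 215.0000; (r_i+r_j)·cross = 28.5·215.0000 = 6127.5000
edge 3: (20,30)→(1,36.5)  cross = 20·36.5 − 1·30 = 700.0000; (r_i+r_j)·cross = 21·700.0000 = 14700.0000
Σcross = 663.7500 → A = |Σcross|/2 = 331.8750 mm²
Σ(r_i+r_j)·cross = 18583.1250 → first moment M = |Σ|/6 = 3097.1875
R_c = M/A = 3097.1875/331.8750 = 9.3324 mm
θ = 115° = 2.007129 rad
V = θ·R_c·A = 2.007129·9.3324·331.8750 = 6216.454 mm³

Volume = 6216.454 mm³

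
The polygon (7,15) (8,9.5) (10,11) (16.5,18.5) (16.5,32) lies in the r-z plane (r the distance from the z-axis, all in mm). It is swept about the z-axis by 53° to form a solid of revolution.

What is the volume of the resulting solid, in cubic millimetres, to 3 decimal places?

Volume = 1089.563 mm³

Profile (r,z), 5 vertices: (7,15) (8,9.5) (10,11) (16.5,18.5) (16.5,32)
edge 0: (7,15)→(8,9.5)  cross = 7·9.5 − 8·15 = -53.5000; (r_i+r_j)·cross = 15·-53.5000 = -802.5000
edge 1: (8,9.5)→(10,11)  cross = 8·11 − 10·9.5 = -7.0000; (r_i+r_j)·cross = 18·-7.0000 = -126.0000
edge 2: (10,11)→(16.5,18.5)  cross = 10·18.5 − 16.5·11 = 3.5000; (r_i+r_j)·cross = 26.5·3.5000 = 92.7500
edge 3: (16.5,18.5)→(16.5,32)  cross = 16.5·32 − 16.5·18.5 = 222.7500; (r_i+r_j)·cross = 33·222.7500 = 7350.7500
edge 4: (16.5,32)→(7,15)  cross = 16.5·15 − 7·32 = 23.5000; (r_i+r_j)·cross = 23.5·23.5000 = 552.2500
Σcross = 189.2500 → A = |Σcross|/2 = 94.6250 mm²
Σ(r_i+r_j)·cross = 7067.2500 → first moment M = |Σ|/6 = 1177.8750
R_c = M/A = 1177.8750/94.6250 = 12.4478 mm
θ = 53° = 0.925025 rad
V = θ·R_c·A = 0.925025·12.4478·94.6250 = 1089.563 mm³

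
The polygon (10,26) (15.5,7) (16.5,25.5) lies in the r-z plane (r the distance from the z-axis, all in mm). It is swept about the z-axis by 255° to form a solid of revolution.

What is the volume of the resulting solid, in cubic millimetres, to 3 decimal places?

Profile (r,z), 3 vertices: (10,26) (15.5,7) (16.5,25.5)
edge 0: (10,26)→(15.5,7)  cross = 10·7 − 15.5·26 = -333.0000; (r_i+r_j)·cross = 25.5·-333.0000 = -8491.5000
edge 1: (15.5,7)→(16.5,25.5)  cross = 15.5·25.5 − 16.5·7 = 279.7500; (r_i+r_j)·cross = 32·279.7500 = 8952.0000
edge 2: (16.5,25.5)→(10,26)  cross = 16.5·26 − 10·25.5 = 174.0000; (r_i+r_j)·cross = 26.5·174.0000 = 4611.0000
Σcross = 120.7500 → A = |Σcross|/2 = 60.3750 mm²
Σ(r_i+r_j)·cross = 5071.5000 → first moment M = |Σ|/6 = 845.2500
R_c = M/A = 845.2500/60.3750 = 14.0000 mm
θ = 255° = 4.450590 rad
V = θ·R_c·A = 4.450590·14.0000·60.3750 = 3761.861 mm³

Volume = 3761.861 mm³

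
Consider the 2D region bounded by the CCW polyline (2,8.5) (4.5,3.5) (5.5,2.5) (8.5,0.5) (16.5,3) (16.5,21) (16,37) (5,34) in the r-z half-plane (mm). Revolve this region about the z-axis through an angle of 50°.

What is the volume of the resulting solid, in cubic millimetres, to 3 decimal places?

Profile (r,z), 8 vertices: (2,8.5) (4.5,3.5) (5.5,2.5) (8.5,0.5) (16.5,3) (16.5,21) (16,37) (5,34)
edge 0: (2,8.5)→(4.5,3.5)  cross = 2·3.5 − 4.5·8.5 = -31.2500; (r_i+r_j)·cross = 6.5·-31.2500 = -203.1250
edge 1: (4.5,3.5)→(5.5,2.5)  cross = 4.5·2.5 − 5.5·3.5 = -8.0000; (r_i+r_j)·cross = 10·-8.0000 = -80.0000
edge 2: (5.5,2.5)→(8.5,0.5)  cross = 5.5·0.5 − 8.5·2.5 = -18.5000; (r_i+r_j)·cross = 14·-18.5000 = -259.0000
edge 3: (8.5,0.5)→(16.5,3)  cross = 8.5·3 − 16.5·0.5 = 17.2500; (r_i+r_j)·cross = 25·17.2500 = 431.2500
edge 4: (16.5,3)→(16.5,21)  cross = 16.5·21 − 16.5·3 = 297.0000; (r_i+r_j)·cross = 33·297.0000 = 9801.0000
edge 5: (16.5,21)→(16,37)  cross = 16.5·37 − 16·21 = 274.5000; (r_i+r_j)·cross = 32.5·274.5000 = 8921.2500
edge 6: (16,37)→(5,34)  cross = 16·34 − 5·37 = 359.0000; (r_i+r_j)·cross = 21·359.0000 = 7539.0000
edge 7: (5,34)→(2,8.5)  cross = 5·8.5 − 2·34 = -25.5000; (r_i+r_j)·cross = 7·-25.5000 = -178.5000
Σcross = 864.5000 → A = |Σcross|/2 = 432.2500 mm²
Σ(r_i+r_j)·cross = 25971.8750 → first moment M = |Σ|/6 = 4328.6458
R_c = M/A = 4328.6458/432.2500 = 10.0142 mm
θ = 50° = 0.872665 rad
V = θ·R_c·A = 0.872665·10.0142·432.2500 = 3777.456 mm³

Volume = 3777.456 mm³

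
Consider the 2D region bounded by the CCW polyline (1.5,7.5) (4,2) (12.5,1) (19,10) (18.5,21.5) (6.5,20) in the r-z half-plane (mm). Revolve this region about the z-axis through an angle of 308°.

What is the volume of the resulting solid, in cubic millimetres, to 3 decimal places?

Profile (r,z), 6 vertices: (1.5,7.5) (4,2) (12.5,1) (19,10) (18.5,21.5) (6.5,20)
edge 0: (1.5,7.5)→(4,2)  cross = 1.5·2 − 4·7.5 = -27.0000; (r_i+r_j)·cross = 5.5·-27.0000 = -148.5000
edge 1: (4,2)→(12.5,1)  cross = 4·1 − 12.5·2 = -21.0000; (r_i+r_j)·cross = 16.5·-21.0000 = -346.5000
edge 2: (12.5,1)→(19,10)  cross = 12.5·10 − 19·1 = 106.0000; (r_i+r_j)·cross = 31.5·106.0000 = 3339.0000
edge 3: (19,10)→(18.5,21.5)  cross = 19·21.5 − 18.5·10 = 223.5000; (r_i+r_j)·cross = 37.5·223.5000 = 8381.2500
edge 4: (18.5,21.5)→(6.5,20)  cross = 18.5·20 − 6.5·21.5 = 230.2500; (r_i+r_j)·cross = 25·230.2500 = 5756.2500
edge 5: (6.5,20)→(1.5,7.5)  cross = 6.5·7.5 − 1.5·20 = 18.7500; (r_i+r_j)·cross = 8·18.7500 = 150.0000
Σcross = 530.5000 → A = |Σcross|/2 = 265.2500 mm²
Σ(r_i+r_j)·cross = 17131.5000 → first moment M = |Σ|/6 = 2855.2500
R_c = M/A = 2855.2500/265.2500 = 10.7644 mm
θ = 308° = 5.375614 rad
V = θ·R_c·A = 5.375614·10.7644·265.2500 = 15348.722 mm³

Volume = 15348.722 mm³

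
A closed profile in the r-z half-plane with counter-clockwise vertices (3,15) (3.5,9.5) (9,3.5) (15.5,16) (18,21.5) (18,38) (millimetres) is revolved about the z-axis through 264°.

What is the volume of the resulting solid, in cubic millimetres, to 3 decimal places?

Volume = 12756.428 mm³

Profile (r,z), 6 vertices: (3,15) (3.5,9.5) (9,3.5) (15.5,16) (18,21.5) (18,38)
edge 0: (3,15)→(3.5,9.5)  cross = 3·9.5 − 3.5·15 = -24.0000; (r_i+r_j)·cross = 6.5·-24.0000 = -156.0000
edge 1: (3.5,9.5)→(9,3.5)  cross = 3.5·3.5 − 9·9.5 = -73.2500; (r_i+r_j)·cross = 12.5·-73.2500 = -915.6250
edge 2: (9,3.5)→(15.5,16)  cross = 9·16 − 15.5·3.5 = 89.7500; (r_i+r_j)·cross = 24.5·89.7500 = 2198.8750
edge 3: (15.5,16)→(18,21.5)  cross = 15.5·21.5 − 18·16 = 45.2500; (r_i+r_j)·cross = 33.5·45.2500 = 1515.8750
edge 4: (18,21.5)→(18,38)  cross = 18·38 − 18·21.5 = 297.0000; (r_i+r_j)·cross = 36·297.0000 = 10692.0000
edge 5: (18,38)→(3,15)  cross = 18·15 − 3·38 = 156.0000; (r_i+r_j)·cross = 21·156.0000 = 3276.0000
Σcross = 490.7500 → A = |Σcross|/2 = 245.3750 mm²
Σ(r_i+r_j)·cross = 16611.1250 → first moment M = |Σ|/6 = 2768.5208
R_c = M/A = 2768.5208/245.3750 = 11.2828 mm
θ = 264° = 4.607669 rad
V = θ·R_c·A = 4.607669·11.2828·245.3750 = 12756.428 mm³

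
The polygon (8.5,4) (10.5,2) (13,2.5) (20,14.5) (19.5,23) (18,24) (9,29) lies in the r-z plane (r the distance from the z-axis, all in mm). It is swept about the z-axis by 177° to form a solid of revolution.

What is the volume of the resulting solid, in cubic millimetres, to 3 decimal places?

Profile (r,z), 7 vertices: (8.5,4) (10.5,2) (13,2.5) (20,14.5) (19.5,23) (18,24) (9,29)
edge 0: (8.5,4)→(10.5,2)  cross = 8.5·2 − 10.5·4 = -25.0000; (r_i+r_j)·cross = 19·-25.0000 = -475.0000
edge 1: (10.5,2)→(13,2.5)  cross = 10.5·2.5 − 13·2 = 0.2500; (r_i+r_j)·cross = 23.5·0.2500 = 5.8750
edge 2: (13,2.5)→(20,14.5)  cross = 13·14.5 − 20·2.5 = 138.5000; (r_i+r_j)·cross = 33·138.5000 = 4570.5000
edge 3: (20,14.5)→(19.5,23)  cross = 20·23 − 19.5·14.5 = 177.2500; (r_i+r_j)·cross = 39.5·177.2500 = 7001.3750
edge 4: (19.5,23)→(18,24)  cross = 19.5·24 − 18·23 = 54.0000; (r_i+r_j)·cross = 37.5·54.0000 = 2025.0000
edge 5: (18,24)→(9,29)  cross = 18·29 − 9·24 = 306.0000; (r_i+r_j)·cross = 27·306.0000 = 8262.0000
edge 6: (9,29)→(8.5,4)  cross = 9·4 − 8.5·29 = -210.5000; (r_i+r_j)·cross = 17.5·-210.5000 = -3683.7500
Σcross = 440.5000 → A = |Σcross|/2 = 220.2500 mm²
Σ(r_i+r_j)·cross = 17706.0000 → first moment M = |Σ|/6 = 2951.0000
R_c = M/A = 2951.0000/220.2500 = 13.3984 mm
θ = 177° = 3.089233 rad
V = θ·R_c·A = 3.089233·13.3984·220.2500 = 9116.326 mm³

Volume = 9116.326 mm³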